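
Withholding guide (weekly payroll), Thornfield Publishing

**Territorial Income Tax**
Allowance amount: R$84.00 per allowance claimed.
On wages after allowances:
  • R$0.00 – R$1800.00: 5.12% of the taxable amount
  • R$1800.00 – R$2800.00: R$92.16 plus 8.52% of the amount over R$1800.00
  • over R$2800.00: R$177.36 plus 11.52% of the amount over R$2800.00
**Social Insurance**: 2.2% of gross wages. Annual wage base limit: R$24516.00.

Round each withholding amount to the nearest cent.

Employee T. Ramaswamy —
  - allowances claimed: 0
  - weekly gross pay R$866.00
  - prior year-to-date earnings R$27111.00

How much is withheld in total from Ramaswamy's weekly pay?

R$44.34

Territorial Income Tax: taxable = R$866.00
  5.12% × R$866.00 = R$44.34
Social Insurance: YTD R$27111.00 ≥ cap R$24516.00 → R$0.00
Total: R$44.34 + R$0.00 = R$44.34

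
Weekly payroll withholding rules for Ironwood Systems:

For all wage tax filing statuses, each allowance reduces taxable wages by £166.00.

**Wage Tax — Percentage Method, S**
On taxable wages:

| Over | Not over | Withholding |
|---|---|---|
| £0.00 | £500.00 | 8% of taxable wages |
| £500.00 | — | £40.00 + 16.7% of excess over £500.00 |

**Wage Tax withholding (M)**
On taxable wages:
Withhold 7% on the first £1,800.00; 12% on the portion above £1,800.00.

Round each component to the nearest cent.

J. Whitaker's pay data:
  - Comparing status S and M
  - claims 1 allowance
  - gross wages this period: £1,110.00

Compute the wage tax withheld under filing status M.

£66.08

Wage Tax (M): taxable = £1,110.00 − 1×£166.00 = £944.00
  7% × £944.00 = £66.08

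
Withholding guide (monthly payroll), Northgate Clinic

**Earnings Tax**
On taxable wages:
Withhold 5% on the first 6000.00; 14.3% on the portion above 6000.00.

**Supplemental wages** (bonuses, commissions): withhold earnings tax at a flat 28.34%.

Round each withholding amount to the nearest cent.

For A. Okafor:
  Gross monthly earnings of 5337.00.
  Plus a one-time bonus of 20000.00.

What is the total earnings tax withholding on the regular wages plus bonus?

Earnings Tax: taxable = 5337.00
  5% × 5337.00 = 266.85
Supplemental (28.34% flat on bonus): 28.34% × 20000.00 = 5668.00
Total earnings tax: 266.85 + 5668.00 = 5934.85

5934.85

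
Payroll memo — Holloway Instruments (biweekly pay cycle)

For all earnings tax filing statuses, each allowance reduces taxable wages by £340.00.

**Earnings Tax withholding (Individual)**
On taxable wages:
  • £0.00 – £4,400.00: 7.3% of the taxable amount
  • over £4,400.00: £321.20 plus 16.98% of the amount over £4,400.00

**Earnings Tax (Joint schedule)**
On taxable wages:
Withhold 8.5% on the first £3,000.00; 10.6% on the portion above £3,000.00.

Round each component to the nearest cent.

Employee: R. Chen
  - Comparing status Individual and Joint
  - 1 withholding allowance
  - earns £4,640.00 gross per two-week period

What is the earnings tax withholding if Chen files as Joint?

£392.80

Earnings Tax (Joint): taxable = £4,640.00 − 1×£340.00 = £4,300.00
  £255.00 + 10.6% × (£4,300.00 − £3,000.00) = £255.00 + 10.6% × £1,300.00 = £392.80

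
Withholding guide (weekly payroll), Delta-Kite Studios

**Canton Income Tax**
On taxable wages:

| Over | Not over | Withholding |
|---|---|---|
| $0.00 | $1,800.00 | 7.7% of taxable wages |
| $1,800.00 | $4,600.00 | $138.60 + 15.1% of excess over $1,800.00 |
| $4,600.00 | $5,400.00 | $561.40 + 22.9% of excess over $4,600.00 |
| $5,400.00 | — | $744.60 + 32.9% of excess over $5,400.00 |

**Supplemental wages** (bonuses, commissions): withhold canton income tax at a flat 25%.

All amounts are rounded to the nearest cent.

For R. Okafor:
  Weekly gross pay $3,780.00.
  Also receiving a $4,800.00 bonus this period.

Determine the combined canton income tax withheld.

$1,637.58

Canton Income Tax: taxable = $3,780.00
  $138.60 + 15.1% × ($3,780.00 − $1,800.00) = $138.60 + 15.1% × $1,980.00 = $437.58
Supplemental (25% flat on bonus): 25% × $4,800.00 = $1,200.00
Total canton income tax: $437.58 + $1,200.00 = $1,637.58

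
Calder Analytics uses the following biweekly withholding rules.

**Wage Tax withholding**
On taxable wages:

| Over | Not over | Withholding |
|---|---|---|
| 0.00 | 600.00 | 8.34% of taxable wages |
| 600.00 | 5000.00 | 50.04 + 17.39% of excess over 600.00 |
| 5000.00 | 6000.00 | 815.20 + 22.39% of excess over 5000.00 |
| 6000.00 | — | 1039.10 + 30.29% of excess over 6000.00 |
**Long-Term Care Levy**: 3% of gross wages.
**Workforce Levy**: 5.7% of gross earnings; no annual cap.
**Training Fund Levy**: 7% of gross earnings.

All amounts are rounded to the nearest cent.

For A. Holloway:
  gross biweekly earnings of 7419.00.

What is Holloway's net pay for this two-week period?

4785.30

Wage Tax: taxable = 7419.00
  1039.10 + 30.29% × (7419.00 − 6000.00) = 1039.10 + 30.29% × 1419.00 = 1468.92
Long-Term Care Levy: 3% × 7419.00 = 222.57
Workforce Levy: 5.7% × 7419.00 = 422.88
Training Fund Levy: 7% × 7419.00 = 519.33
Total withheld: 1468.92 + 222.57 + 422.88 + 519.33 = 2633.70
Net pay: 7419.00 − 2633.70 = 4785.30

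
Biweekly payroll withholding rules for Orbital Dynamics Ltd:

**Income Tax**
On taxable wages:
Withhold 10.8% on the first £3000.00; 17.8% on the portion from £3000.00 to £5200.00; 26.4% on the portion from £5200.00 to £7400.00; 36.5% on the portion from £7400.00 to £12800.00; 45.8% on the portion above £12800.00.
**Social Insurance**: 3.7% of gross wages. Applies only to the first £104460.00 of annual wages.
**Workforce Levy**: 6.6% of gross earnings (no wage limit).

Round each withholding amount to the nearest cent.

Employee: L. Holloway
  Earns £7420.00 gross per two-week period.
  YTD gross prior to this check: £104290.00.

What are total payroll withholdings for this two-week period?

£1799.71

Income Tax: taxable = £7420.00
  £1296.40 + 36.5% × (£7420.00 − £7400.00) = £1296.40 + 36.5% × £20.00 = £1303.70
Social Insurance: cap £104460.00 − YTD £104290.00 = £170.00 subject; 3.7% × £170.00 = £6.29
Workforce Levy: 6.6% × £7420.00 = £489.72
Total: £1303.70 + £6.29 + £489.72 = £1799.71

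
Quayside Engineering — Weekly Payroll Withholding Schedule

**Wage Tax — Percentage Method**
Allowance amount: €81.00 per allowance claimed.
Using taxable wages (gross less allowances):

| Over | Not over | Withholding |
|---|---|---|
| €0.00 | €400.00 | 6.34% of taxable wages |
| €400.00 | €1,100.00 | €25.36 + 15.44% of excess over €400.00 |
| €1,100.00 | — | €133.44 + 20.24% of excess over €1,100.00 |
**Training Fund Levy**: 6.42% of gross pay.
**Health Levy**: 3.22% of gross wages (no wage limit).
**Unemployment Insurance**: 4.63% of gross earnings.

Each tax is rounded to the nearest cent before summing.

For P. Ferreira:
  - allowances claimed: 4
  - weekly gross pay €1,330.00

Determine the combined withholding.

Wage Tax: taxable = €1,330.00 − 4×€81.00 = €1,006.00
  €25.36 + 15.44% × (€1,006.00 − €400.00) = €25.36 + 15.44% × €606.00 = €118.93
Training Fund Levy: 6.42% × €1,330.00 = €85.39
Health Levy: 3.22% × €1,330.00 = €42.83
Unemployment Insurance: 4.63% × €1,330.00 = €61.58
Total: €118.93 + €85.39 + €42.83 + €61.58 = €308.73

€308.73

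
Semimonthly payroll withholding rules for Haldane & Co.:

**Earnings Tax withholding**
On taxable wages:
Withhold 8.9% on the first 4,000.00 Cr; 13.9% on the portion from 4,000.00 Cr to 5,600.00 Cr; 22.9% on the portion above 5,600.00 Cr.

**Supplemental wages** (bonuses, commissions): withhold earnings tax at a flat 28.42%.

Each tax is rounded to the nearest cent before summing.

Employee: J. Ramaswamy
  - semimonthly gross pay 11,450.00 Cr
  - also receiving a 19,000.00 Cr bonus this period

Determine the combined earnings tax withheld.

7,317.85 Cr

Earnings Tax: taxable = 11,450.00 Cr
  578.40 Cr + 22.9% × (11,450.00 Cr − 5,600.00 Cr) = 578.40 Cr + 22.9% × 5,850.00 Cr = 1,918.05 Cr
Supplemental (28.42% flat on bonus): 28.42% × 19,000.00 Cr = 5,399.80 Cr
Total earnings tax: 1,918.05 Cr + 5,399.80 Cr = 7,317.85 Cr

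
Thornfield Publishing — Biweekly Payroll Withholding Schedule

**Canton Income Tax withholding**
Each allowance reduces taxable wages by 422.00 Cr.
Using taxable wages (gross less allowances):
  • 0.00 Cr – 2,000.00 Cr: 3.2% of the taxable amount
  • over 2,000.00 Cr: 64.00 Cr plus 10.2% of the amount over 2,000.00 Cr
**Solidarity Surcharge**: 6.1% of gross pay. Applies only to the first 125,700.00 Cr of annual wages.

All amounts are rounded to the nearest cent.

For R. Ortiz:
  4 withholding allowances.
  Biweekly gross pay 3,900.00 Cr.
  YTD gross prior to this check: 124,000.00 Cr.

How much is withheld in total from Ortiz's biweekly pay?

189.32 Cr

Canton Income Tax: taxable = 3,900.00 Cr − 4×422.00 Cr = 2,212.00 Cr
  64.00 Cr + 10.2% × (2,212.00 Cr − 2,000.00 Cr) = 64.00 Cr + 10.2% × 212.00 Cr = 85.62 Cr
Solidarity Surcharge: cap 125,700.00 Cr − YTD 124,000.00 Cr = 1,700.00 Cr subject; 6.1% × 1,700.00 Cr = 103.70 Cr
Total: 85.62 Cr + 103.70 Cr = 189.32 Cr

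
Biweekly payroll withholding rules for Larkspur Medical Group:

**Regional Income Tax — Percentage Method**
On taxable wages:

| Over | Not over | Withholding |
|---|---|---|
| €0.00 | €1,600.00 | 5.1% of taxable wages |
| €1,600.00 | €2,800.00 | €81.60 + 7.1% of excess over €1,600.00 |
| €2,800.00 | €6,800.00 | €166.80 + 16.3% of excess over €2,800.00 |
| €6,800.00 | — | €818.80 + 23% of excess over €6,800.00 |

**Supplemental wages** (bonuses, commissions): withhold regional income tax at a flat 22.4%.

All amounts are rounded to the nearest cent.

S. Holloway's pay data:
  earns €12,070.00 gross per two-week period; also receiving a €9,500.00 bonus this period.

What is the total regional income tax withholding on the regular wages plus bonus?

Regional Income Tax: taxable = €12,070.00
  €818.80 + 23% × (€12,070.00 − €6,800.00) = €818.80 + 23% × €5,270.00 = €2,030.90
Supplemental (22.4% flat on bonus): 22.4% × €9,500.00 = €2,128.00
Total regional income tax: €2,030.90 + €2,128.00 = €4,158.90

€4,158.90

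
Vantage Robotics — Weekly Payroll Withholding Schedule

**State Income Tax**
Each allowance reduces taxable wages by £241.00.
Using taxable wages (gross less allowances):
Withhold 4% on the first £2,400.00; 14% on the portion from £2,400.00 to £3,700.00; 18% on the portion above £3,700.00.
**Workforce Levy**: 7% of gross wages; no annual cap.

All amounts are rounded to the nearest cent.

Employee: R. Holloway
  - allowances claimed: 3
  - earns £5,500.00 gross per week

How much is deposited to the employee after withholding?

£4,643.14

State Income Tax: taxable = £5,500.00 − 3×£241.00 = £4,777.00
  £278.00 + 18% × (£4,777.00 − £3,700.00) = £278.00 + 18% × £1,077.00 = £471.86
Workforce Levy: 7% × £5,500.00 = £385.00
Total withheld: £471.86 + £385.00 = £856.86
Net pay: £5,500.00 − £856.86 = £4,643.14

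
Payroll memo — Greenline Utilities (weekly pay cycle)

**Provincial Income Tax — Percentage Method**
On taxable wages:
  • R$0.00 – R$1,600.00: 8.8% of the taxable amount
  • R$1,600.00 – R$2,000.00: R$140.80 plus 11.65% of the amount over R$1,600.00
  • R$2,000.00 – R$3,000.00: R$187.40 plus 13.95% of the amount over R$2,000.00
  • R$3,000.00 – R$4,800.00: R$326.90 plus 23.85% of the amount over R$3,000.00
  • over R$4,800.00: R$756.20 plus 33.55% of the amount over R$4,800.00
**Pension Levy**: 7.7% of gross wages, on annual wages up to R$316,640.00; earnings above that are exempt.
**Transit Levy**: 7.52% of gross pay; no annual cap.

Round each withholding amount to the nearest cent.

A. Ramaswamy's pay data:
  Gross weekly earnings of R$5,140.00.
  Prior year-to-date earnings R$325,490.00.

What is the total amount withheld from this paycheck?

R$1,256.80

Provincial Income Tax: taxable = R$5,140.00
  R$756.20 + 33.55% × (R$5,140.00 − R$4,800.00) = R$756.20 + 33.55% × R$340.00 = R$870.27
Pension Levy: YTD R$325,490.00 ≥ cap R$316,640.00 → R$0.00
Transit Levy: 7.52% × R$5,140.00 = R$386.53
Total: R$870.27 + R$0.00 + R$386.53 = R$1,256.80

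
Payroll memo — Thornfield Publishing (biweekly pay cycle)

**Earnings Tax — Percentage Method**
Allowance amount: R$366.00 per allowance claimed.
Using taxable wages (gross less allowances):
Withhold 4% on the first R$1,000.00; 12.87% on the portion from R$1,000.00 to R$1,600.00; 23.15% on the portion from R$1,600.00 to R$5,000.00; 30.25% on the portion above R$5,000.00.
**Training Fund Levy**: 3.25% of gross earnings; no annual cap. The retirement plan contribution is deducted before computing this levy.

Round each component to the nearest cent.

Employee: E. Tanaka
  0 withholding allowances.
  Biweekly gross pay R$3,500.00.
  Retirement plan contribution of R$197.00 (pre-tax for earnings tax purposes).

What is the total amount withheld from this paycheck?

R$618.81

Earnings Tax: taxable = R$3,500.00 − R$197.00 = R$3,303.00
  R$117.22 + 23.15% × (R$3,303.00 − R$1,600.00) = R$117.22 + 23.15% × R$1,703.00 = R$511.46
Training Fund Levy: 3.25% × R$3,303.00 = R$107.35
Total: R$511.46 + R$107.35 = R$618.81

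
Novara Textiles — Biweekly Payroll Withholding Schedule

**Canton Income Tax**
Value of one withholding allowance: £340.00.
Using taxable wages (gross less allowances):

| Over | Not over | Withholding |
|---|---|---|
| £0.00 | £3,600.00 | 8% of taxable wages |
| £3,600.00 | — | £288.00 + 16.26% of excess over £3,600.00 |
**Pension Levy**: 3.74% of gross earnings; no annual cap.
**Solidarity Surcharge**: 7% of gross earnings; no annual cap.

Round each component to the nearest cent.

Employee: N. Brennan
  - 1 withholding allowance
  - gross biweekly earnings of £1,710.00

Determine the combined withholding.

£293.25

Canton Income Tax: taxable = £1,710.00 − 1×£340.00 = £1,370.00
  8% × £1,370.00 = £109.60
Pension Levy: 3.74% × £1,710.00 = £63.95
Solidarity Surcharge: 7% × £1,710.00 = £119.70
Total: £109.60 + £63.95 + £119.70 = £293.25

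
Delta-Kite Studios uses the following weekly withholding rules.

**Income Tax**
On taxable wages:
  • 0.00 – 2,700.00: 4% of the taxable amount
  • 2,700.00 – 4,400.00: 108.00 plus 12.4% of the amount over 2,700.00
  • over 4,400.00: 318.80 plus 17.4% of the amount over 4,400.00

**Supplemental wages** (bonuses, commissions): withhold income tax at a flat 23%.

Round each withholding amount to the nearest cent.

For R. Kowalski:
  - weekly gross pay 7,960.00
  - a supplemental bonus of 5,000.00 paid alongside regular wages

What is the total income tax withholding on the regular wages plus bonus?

2,088.24

Income Tax: taxable = 7,960.00
  318.80 + 17.4% × (7,960.00 − 4,400.00) = 318.80 + 17.4% × 3,560.00 = 938.24
Supplemental (23% flat on bonus): 23% × 5,000.00 = 1,150.00
Total income tax: 938.24 + 1,150.00 = 2,088.24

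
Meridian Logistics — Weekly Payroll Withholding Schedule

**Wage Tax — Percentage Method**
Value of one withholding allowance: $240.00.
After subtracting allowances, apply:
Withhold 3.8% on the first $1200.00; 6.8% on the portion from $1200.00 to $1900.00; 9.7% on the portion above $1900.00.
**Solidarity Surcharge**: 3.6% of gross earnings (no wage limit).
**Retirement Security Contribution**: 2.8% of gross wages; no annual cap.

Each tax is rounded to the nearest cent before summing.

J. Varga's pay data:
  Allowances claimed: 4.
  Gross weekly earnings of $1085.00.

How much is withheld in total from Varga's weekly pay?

$74.19

Wage Tax: taxable = $1085.00 − 4×$240.00 = $125.00
  3.8% × $125.00 = $4.75
Solidarity Surcharge: 3.6% × $1085.00 = $39.06
Retirement Security Contribution: 2.8% × $1085.00 = $30.38
Total: $4.75 + $39.06 + $30.38 = $74.19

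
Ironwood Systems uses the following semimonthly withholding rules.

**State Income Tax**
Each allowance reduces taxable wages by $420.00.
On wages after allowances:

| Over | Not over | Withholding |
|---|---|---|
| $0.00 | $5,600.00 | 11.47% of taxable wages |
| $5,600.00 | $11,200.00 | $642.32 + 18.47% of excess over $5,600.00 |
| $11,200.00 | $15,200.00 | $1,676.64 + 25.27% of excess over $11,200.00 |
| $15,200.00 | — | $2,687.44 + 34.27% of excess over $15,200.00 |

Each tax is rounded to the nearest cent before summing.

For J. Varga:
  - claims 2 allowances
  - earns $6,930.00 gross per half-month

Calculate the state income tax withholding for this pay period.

$732.82

State Income Tax: taxable = $6,930.00 − 2×$420.00 = $6,090.00
  $642.32 + 18.47% × ($6,090.00 − $5,600.00) = $642.32 + 18.47% × $490.00 = $732.82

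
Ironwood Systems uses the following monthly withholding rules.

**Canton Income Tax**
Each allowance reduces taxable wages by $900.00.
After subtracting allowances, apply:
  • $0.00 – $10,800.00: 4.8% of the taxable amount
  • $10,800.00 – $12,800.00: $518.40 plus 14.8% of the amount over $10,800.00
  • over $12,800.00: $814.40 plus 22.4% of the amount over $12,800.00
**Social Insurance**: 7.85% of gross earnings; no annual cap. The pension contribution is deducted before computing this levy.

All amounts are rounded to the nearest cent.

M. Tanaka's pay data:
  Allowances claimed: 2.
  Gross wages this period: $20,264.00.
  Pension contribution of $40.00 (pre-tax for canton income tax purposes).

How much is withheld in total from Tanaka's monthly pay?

$3,661.76

Canton Income Tax: taxable = $20,264.00 − $40.00 − 2×$900.00 = $18,424.00
  $814.40 + 22.4% × ($18,424.00 − $12,800.00) = $814.40 + 22.4% × $5,624.00 = $2,074.18
Social Insurance: 7.85% × $20,224.00 = $1,587.58
Total: $2,074.18 + $1,587.58 = $3,661.76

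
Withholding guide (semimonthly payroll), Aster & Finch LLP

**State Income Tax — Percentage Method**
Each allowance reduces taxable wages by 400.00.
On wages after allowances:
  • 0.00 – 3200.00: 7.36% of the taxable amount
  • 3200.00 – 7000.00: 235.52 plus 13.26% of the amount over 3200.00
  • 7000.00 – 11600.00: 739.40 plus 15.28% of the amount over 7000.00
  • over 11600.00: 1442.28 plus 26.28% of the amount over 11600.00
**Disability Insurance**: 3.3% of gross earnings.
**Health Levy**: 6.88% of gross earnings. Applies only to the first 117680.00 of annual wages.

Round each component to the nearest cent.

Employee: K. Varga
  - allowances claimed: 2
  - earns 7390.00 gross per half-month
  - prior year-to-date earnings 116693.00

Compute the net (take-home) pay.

6393.19

State Income Tax: taxable = 7390.00 − 2×400.00 = 6590.00
  235.52 + 13.26% × (6590.00 − 3200.00) = 235.52 + 13.26% × 3390.00 = 685.03
Disability Insurance: 3.3% × 7390.00 = 243.87
Health Levy: cap 117680.00 − YTD 116693.00 = 987.00 subject; 6.88% × 987.00 = 67.91
Total withheld: 685.03 + 243.87 + 67.91 = 996.81
Net pay: 7390.00 − 996.81 = 6393.19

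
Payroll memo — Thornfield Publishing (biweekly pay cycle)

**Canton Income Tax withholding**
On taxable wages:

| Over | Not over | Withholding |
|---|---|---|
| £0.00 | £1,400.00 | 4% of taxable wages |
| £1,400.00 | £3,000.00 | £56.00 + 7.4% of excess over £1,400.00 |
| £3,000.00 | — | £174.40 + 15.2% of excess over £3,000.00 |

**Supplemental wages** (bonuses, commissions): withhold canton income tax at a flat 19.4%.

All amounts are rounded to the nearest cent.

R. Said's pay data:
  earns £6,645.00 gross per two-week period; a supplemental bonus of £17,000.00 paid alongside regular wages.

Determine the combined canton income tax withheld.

£4,026.44

Canton Income Tax: taxable = £6,645.00
  £174.40 + 15.2% × (£6,645.00 − £3,000.00) = £174.40 + 15.2% × £3,645.00 = £728.44
Supplemental (19.4% flat on bonus): 19.4% × £17,000.00 = £3,298.00
Total canton income tax: £728.44 + £3,298.00 = £4,026.44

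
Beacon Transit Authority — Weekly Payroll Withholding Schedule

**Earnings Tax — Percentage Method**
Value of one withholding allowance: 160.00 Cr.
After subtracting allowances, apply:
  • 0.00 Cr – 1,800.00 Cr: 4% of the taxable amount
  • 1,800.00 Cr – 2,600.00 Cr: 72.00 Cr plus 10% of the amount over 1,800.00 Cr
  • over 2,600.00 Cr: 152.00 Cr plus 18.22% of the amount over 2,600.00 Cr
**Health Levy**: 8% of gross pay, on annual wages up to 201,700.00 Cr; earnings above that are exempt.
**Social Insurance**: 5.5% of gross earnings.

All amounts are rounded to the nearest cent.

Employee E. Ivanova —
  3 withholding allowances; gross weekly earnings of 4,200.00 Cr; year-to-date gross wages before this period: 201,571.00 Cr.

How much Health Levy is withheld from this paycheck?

Health Levy: cap 201,700.00 Cr − YTD 201,571.00 Cr = 129.00 Cr subject; 8% × 129.00 Cr = 10.32 Cr

10.32 Cr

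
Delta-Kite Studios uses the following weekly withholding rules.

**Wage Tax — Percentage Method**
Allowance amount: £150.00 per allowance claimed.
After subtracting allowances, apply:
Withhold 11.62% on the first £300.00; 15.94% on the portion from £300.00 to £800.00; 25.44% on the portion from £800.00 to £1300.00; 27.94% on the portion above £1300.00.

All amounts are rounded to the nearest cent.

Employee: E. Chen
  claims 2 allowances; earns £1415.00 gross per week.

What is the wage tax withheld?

Wage Tax: taxable = £1415.00 − 2×£150.00 = £1115.00
  £114.56 + 25.44% × (£1115.00 − £800.00) = £114.56 + 25.44% × £315.00 = £194.70

£194.70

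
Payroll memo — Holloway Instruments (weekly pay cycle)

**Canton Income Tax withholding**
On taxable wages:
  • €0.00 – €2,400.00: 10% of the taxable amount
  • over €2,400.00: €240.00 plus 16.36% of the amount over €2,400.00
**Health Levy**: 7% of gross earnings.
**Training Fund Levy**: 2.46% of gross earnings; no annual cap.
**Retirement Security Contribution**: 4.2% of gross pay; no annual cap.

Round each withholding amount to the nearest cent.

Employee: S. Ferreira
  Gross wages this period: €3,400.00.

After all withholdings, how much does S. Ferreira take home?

Canton Income Tax: taxable = €3,400.00
  €240.00 + 16.36% × (€3,400.00 − €2,400.00) = €240.00 + 16.36% × €1,000.00 = €403.60
Health Levy: 7% × €3,400.00 = €238.00
Training Fund Levy: 2.46% × €3,400.00 = €83.64
Retirement Security Contribution: 4.2% × €3,400.00 = €142.80
Total withheld: €403.60 + €238.00 + €83.64 + €142.80 = €868.04
Net pay: €3,400.00 − €868.04 = €2,531.96

€2,531.96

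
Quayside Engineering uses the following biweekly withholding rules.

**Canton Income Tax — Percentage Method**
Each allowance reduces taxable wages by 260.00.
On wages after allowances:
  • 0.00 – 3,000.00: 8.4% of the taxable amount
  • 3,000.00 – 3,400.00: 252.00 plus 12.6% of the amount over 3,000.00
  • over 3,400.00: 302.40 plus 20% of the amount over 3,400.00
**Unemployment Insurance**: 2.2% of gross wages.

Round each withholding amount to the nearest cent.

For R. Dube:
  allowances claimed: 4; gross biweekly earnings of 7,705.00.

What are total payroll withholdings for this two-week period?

1,124.91

Canton Income Tax: taxable = 7,705.00 − 4×260.00 = 6,665.00
  302.40 + 20% × (6,665.00 − 3,400.00) = 302.40 + 20% × 3,265.00 = 955.40
Unemployment Insurance: 2.2% × 7,705.00 = 169.51
Total: 955.40 + 169.51 = 1,124.91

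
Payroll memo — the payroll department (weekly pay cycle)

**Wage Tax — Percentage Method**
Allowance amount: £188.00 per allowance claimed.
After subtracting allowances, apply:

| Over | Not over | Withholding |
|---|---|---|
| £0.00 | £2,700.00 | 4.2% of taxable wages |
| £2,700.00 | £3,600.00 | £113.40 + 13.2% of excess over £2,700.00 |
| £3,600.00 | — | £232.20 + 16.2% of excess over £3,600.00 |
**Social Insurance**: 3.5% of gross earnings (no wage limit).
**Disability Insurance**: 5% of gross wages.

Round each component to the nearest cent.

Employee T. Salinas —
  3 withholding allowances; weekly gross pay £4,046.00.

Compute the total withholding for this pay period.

Wage Tax: taxable = £4,046.00 − 3×£188.00 = £3,482.00
  £113.40 + 13.2% × (£3,482.00 − £2,700.00) = £113.40 + 13.2% × £782.00 = £216.62
Social Insurance: 3.5% × £4,046.00 = £141.61
Disability Insurance: 5% × £4,046.00 = £202.30
Total: £216.62 + £141.61 + £202.30 = £560.53

£560.53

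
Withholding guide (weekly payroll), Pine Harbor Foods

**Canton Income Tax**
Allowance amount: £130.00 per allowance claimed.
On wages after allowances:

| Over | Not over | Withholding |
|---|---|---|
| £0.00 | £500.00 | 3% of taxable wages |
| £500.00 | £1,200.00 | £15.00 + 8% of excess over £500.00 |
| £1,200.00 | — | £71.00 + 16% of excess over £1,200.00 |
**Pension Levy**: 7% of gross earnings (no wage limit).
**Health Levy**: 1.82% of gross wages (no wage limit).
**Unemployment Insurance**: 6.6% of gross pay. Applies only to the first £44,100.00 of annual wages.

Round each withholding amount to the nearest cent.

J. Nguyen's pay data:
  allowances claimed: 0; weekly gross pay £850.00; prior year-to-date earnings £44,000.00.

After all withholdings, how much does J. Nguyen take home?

Canton Income Tax: taxable = £850.00
  £15.00 + 8% × (£850.00 − £500.00) = £15.00 + 8% × £350.00 = £43.00
Pension Levy: 7% × £850.00 = £59.50
Health Levy: 1.82% × £850.00 = £15.47
Unemployment Insurance: cap £44,100.00 − YTD £44,000.00 = £100.00 subject; 6.6% × £100.00 = £6.60
Total withheld: £43.00 + £59.50 + £15.47 + £6.60 = £124.57
Net pay: £850.00 − £124.57 = £725.43

£725.43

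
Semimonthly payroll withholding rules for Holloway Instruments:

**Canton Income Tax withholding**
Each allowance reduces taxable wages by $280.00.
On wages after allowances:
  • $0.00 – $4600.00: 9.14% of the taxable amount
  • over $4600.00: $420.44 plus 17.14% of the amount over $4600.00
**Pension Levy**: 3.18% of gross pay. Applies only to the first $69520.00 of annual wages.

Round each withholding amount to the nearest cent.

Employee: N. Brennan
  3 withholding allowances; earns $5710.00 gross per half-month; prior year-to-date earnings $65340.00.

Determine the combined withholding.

Canton Income Tax: taxable = $5710.00 − 3×$280.00 = $4870.00
  $420.44 + 17.14% × ($4870.00 − $4600.00) = $420.44 + 17.14% × $270.00 = $466.72
Pension Levy: cap $69520.00 − YTD $65340.00 = $4180.00 subject; 3.18% × $4180.00 = $132.92
Total: $466.72 + $132.92 = $599.64

$599.64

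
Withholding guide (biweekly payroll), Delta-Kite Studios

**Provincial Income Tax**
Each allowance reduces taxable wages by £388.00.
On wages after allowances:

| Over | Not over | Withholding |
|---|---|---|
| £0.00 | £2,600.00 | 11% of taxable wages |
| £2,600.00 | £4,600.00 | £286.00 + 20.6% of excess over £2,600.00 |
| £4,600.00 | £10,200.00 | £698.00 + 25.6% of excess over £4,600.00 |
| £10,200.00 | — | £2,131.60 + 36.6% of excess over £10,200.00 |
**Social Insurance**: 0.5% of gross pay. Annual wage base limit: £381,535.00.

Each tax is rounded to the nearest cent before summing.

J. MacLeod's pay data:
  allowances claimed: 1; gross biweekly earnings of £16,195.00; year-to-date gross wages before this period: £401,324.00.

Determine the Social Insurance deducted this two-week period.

Social Insurance: YTD £401,324.00 ≥ cap £381,535.00 → £0.00

£0.00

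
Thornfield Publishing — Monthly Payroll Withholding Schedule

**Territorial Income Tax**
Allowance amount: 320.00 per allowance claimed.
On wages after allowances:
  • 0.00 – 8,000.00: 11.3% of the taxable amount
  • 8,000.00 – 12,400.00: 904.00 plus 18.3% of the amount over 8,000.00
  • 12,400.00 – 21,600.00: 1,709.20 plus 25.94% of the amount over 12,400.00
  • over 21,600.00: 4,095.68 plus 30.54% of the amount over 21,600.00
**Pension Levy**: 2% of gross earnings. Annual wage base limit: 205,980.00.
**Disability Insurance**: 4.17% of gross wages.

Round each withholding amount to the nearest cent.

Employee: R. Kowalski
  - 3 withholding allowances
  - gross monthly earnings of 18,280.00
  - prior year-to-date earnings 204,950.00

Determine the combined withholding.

Territorial Income Tax: taxable = 18,280.00 − 3×320.00 = 17,320.00
  1,709.20 + 25.94% × (17,320.00 − 12,400.00) = 1,709.20 + 25.94% × 4,920.00 = 2,985.45
Pension Levy: cap 205,980.00 − YTD 204,950.00 = 1,030.00 subject; 2% × 1,030.00 = 20.60
Disability Insurance: 4.17% × 18,280.00 = 762.28
Total: 2,985.45 + 20.60 + 762.28 = 3,768.33

3,768.33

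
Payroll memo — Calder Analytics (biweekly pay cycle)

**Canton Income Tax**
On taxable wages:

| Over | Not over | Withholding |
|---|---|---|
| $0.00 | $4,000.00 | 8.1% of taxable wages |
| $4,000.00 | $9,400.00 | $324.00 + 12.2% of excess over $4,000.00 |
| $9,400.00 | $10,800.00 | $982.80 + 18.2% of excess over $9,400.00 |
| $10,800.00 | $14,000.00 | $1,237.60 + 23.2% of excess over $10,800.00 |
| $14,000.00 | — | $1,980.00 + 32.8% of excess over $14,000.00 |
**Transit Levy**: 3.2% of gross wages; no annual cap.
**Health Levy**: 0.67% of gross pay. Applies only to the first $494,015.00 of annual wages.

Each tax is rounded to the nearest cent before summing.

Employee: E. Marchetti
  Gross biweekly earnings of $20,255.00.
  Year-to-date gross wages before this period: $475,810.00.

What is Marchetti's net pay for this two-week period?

Canton Income Tax: taxable = $20,255.00
  $1,980.00 + 32.8% × ($20,255.00 − $14,000.00) = $1,980.00 + 32.8% × $6,255.00 = $4,031.64
Transit Levy: 3.2% × $20,255.00 = $648.16
Health Levy: cap $494,015.00 − YTD $475,810.00 = $18,205.00 subject; 0.67% × $18,205.00 = $121.97
Total withheld: $4,031.64 + $648.16 + $121.97 = $4,801.77
Net pay: $20,255.00 − $4,801.77 = $15,453.23

$15,453.23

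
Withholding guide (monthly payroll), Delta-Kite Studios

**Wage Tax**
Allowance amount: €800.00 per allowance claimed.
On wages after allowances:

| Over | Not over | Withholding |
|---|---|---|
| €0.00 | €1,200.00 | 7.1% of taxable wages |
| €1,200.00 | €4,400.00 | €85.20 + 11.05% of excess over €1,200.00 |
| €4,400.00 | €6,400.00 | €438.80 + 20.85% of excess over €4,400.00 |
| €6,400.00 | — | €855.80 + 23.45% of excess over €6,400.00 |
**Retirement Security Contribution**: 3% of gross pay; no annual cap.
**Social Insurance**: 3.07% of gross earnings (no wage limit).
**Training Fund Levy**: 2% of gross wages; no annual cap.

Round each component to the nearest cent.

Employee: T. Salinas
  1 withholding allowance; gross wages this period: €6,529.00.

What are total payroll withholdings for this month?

Wage Tax: taxable = €6,529.00 − 1×€800.00 = €5,729.00
  €438.80 + 20.85% × (€5,729.00 − €4,400.00) = €438.80 + 20.85% × €1,329.00 = €715.90
Retirement Security Contribution: 3% × €6,529.00 = €195.87
Social Insurance: 3.07% × €6,529.00 = €200.44
Training Fund Levy: 2% × €6,529.00 = €130.58
Total: €715.90 + €195.87 + €200.44 + €130.58 = €1,242.79

€1,242.79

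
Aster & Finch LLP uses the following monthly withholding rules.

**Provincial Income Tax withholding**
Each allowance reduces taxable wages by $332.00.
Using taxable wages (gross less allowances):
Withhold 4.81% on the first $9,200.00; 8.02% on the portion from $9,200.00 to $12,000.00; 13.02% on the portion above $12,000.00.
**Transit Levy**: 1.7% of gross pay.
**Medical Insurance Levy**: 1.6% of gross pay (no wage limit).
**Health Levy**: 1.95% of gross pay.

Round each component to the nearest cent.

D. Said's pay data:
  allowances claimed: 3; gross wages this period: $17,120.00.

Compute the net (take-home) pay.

Provincial Income Tax: taxable = $17,120.00 − 3×$332.00 = $16,124.00
  $667.08 + 13.02% × ($16,124.00 − $12,000.00) = $667.08 + 13.02% × $4,124.00 = $1,204.02
Transit Levy: 1.7% × $17,120.00 = $291.04
Medical Insurance Levy: 1.6% × $17,120.00 = $273.92
Health Levy: 1.95% × $17,120.00 = $333.84
Total withheld: $1,204.02 + $291.04 + $273.92 + $333.84 = $2,102.82
Net pay: $17,120.00 − $2,102.82 = $15,017.18

$15,017.18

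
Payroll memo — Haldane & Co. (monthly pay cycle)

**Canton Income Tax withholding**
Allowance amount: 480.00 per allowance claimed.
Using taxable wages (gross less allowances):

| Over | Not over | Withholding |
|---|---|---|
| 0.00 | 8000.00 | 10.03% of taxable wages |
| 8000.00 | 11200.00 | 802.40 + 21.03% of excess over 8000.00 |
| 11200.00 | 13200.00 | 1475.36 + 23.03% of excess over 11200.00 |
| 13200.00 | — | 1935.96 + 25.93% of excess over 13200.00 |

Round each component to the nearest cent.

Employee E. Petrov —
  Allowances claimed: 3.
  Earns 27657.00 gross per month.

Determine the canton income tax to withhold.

5311.27

Canton Income Tax: taxable = 27657.00 − 3×480.00 = 26217.00
  1935.96 + 25.93% × (26217.00 − 13200.00) = 1935.96 + 25.93% × 13017.00 = 5311.27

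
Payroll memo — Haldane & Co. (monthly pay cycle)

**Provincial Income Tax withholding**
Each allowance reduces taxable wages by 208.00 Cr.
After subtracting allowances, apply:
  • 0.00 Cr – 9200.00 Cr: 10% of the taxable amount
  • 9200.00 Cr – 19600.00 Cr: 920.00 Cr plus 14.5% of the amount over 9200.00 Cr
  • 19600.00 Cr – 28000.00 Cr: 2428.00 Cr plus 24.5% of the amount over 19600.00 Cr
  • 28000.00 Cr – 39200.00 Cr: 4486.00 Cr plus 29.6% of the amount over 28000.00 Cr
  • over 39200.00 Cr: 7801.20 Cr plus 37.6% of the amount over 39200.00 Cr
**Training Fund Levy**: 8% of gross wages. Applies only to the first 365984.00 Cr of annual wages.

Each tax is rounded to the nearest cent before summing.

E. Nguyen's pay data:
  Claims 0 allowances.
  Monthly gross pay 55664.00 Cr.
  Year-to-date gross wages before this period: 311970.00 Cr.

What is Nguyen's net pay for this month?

37351.22 Cr

Provincial Income Tax: taxable = 55664.00 Cr
  7801.20 Cr + 37.6% × (55664.00 Cr − 39200.00 Cr) = 7801.20 Cr + 37.6% × 16464.00 Cr = 13991.66 Cr
Training Fund Levy: cap 365984.00 Cr − YTD 311970.00 Cr = 54014.00 Cr subject; 8% × 54014.00 Cr = 4321.12 Cr
Total withheld: 13991.66 Cr + 4321.12 Cr = 18312.78 Cr
Net pay: 55664.00 Cr − 18312.78 Cr = 37351.22 Cr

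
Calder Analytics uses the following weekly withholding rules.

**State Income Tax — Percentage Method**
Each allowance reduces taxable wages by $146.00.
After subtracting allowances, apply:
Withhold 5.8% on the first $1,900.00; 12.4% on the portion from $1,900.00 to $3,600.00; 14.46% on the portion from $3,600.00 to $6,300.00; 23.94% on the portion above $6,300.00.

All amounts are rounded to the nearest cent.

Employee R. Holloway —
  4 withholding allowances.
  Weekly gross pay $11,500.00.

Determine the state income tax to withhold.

State Income Tax: taxable = $11,500.00 − 4×$146.00 = $10,916.00
  $711.42 + 23.94% × ($10,916.00 − $6,300.00) = $711.42 + 23.94% × $4,616.00 = $1,816.49

$1,816.49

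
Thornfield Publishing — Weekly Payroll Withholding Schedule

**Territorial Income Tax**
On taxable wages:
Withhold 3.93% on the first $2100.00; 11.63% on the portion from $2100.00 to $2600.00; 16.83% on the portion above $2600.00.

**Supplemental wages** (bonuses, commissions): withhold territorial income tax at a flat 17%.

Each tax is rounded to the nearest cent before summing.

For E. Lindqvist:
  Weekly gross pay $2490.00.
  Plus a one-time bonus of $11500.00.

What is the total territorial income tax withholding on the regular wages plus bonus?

$2082.89

Territorial Income Tax: taxable = $2490.00
  $82.53 + 11.63% × ($2490.00 − $2100.00) = $82.53 + 11.63% × $390.00 = $127.89
Supplemental (17% flat on bonus): 17% × $11500.00 = $1955.00
Total territorial income tax: $127.89 + $1955.00 = $2082.89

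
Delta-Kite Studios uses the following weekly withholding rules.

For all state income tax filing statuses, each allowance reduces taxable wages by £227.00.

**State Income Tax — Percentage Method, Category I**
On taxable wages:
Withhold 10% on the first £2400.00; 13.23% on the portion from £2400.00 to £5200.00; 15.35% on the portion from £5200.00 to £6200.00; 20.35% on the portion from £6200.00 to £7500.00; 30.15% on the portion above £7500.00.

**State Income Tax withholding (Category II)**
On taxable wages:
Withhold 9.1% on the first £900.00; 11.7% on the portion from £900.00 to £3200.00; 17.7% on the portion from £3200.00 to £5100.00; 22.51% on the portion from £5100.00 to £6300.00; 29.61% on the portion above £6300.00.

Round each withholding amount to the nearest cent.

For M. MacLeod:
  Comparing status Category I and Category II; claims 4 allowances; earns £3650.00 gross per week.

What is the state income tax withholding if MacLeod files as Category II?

£297.41

State Income Tax (Category II): taxable = £3650.00 − 4×£227.00 = £2742.00
  £81.90 + 11.7% × (£2742.00 − £900.00) = £81.90 + 11.7% × £1842.00 = £297.41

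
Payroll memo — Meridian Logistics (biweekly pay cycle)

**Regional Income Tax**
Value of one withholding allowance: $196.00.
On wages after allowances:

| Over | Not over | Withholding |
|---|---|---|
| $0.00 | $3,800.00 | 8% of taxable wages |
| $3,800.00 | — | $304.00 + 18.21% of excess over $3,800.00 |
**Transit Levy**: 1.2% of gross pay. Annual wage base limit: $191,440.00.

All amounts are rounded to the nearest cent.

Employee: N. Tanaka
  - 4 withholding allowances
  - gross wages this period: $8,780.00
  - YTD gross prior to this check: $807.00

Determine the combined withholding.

Regional Income Tax: taxable = $8,780.00 − 4×$196.00 = $7,996.00
  $304.00 + 18.21% × ($7,996.00 − $3,800.00) = $304.00 + 18.21% × $4,196.00 = $1,068.09
Transit Levy: 1.2% × $8,780.00 = $105.36
Total: $1,068.09 + $105.36 = $1,173.45

$1,173.45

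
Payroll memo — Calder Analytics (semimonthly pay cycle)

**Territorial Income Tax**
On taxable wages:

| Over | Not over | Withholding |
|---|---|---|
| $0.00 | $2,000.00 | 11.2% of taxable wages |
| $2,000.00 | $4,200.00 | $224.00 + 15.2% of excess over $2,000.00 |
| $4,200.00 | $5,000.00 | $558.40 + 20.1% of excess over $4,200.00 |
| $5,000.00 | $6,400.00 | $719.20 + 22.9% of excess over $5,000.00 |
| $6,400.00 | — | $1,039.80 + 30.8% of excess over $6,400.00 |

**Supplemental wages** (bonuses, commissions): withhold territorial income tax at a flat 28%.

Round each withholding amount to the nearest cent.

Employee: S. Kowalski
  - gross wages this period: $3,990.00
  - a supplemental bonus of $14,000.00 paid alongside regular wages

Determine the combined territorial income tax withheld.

$4,446.48

Territorial Income Tax: taxable = $3,990.00
  $224.00 + 15.2% × ($3,990.00 − $2,000.00) = $224.00 + 15.2% × $1,990.00 = $526.48
Supplemental (28% flat on bonus): 28% × $14,000.00 = $3,920.00
Total territorial income tax: $526.48 + $3,920.00 = $4,446.48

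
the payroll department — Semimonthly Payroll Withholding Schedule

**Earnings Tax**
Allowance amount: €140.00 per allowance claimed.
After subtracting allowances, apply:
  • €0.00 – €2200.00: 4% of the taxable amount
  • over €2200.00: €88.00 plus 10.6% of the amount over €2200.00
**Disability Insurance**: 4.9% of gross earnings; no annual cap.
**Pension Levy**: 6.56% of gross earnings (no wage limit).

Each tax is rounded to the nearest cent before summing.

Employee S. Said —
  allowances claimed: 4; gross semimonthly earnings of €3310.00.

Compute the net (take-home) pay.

€2784.37

Earnings Tax: taxable = €3310.00 − 4×€140.00 = €2750.00
  €88.00 + 10.6% × (€2750.00 − €2200.00) = €88.00 + 10.6% × €550.00 = €146.30
Disability Insurance: 4.9% × €3310.00 = €162.19
Pension Levy: 6.56% × €3310.00 = €217.14
Total withheld: €146.30 + €162.19 + €217.14 = €525.63
Net pay: €3310.00 − €525.63 = €2784.37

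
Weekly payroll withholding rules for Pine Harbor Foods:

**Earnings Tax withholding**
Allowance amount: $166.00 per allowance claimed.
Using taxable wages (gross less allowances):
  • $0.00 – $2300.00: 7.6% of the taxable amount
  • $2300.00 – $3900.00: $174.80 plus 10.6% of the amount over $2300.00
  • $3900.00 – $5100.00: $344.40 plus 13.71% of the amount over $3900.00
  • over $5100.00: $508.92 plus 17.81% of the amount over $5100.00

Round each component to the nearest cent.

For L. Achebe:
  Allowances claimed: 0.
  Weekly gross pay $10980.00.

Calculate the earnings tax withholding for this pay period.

$1556.15

Earnings Tax: taxable = $10980.00
  $508.92 + 17.81% × ($10980.00 − $5100.00) = $508.92 + 17.81% × $5880.00 = $1556.15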